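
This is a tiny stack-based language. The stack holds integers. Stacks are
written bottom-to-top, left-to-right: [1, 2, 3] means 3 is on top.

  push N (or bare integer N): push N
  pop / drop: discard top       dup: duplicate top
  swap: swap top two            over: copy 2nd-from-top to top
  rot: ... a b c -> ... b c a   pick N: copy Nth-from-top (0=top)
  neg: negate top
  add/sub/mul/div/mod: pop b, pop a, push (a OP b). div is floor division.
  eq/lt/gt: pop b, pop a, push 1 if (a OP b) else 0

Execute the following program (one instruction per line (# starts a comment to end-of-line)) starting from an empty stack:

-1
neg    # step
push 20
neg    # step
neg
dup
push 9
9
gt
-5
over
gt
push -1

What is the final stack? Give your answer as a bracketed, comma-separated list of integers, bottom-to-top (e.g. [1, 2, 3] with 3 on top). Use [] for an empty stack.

Answer: [1, 20, 20, 0, 0, -1]

Derivation:
After 'push -1': [-1]
After 'neg': [1]
After 'push 20': [1, 20]
After 'neg': [1, -20]
After 'neg': [1, 20]
After 'dup': [1, 20, 20]
After 'push 9': [1, 20, 20, 9]
After 'push 9': [1, 20, 20, 9, 9]
After 'gt': [1, 20, 20, 0]
After 'push -5': [1, 20, 20, 0, -5]
After 'over': [1, 20, 20, 0, -5, 0]
After 'gt': [1, 20, 20, 0, 0]
After 'push -1': [1, 20, 20, 0, 0, -1]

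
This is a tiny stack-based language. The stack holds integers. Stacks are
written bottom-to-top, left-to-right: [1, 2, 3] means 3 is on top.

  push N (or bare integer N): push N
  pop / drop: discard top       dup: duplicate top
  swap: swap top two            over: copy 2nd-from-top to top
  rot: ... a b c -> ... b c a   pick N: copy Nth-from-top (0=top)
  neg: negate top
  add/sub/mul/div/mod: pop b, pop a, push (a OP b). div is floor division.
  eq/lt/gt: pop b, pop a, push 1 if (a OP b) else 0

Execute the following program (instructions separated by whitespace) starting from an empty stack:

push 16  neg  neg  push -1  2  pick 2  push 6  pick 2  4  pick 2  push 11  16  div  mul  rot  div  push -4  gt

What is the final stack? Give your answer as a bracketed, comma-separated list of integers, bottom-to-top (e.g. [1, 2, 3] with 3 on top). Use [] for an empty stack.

Answer: [16, -1, 2, 16, 6, 4, 1]

Derivation:
After 'push 16': [16]
After 'neg': [-16]
After 'neg': [16]
After 'push -1': [16, -1]
After 'push 2': [16, -1, 2]
After 'pick 2': [16, -1, 2, 16]
After 'push 6': [16, -1, 2, 16, 6]
After 'pick 2': [16, -1, 2, 16, 6, 2]
After 'push 4': [16, -1, 2, 16, 6, 2, 4]
After 'pick 2': [16, -1, 2, 16, 6, 2, 4, 6]
After 'push 11': [16, -1, 2, 16, 6, 2, 4, 6, 11]
After 'push 16': [16, -1, 2, 16, 6, 2, 4, 6, 11, 16]
After 'div': [16, -1, 2, 16, 6, 2, 4, 6, 0]
After 'mul': [16, -1, 2, 16, 6, 2, 4, 0]
After 'rot': [16, -1, 2, 16, 6, 4, 0, 2]
After 'div': [16, -1, 2, 16, 6, 4, 0]
After 'push -4': [16, -1, 2, 16, 6, 4, 0, -4]
After 'gt': [16, -1, 2, 16, 6, 4, 1]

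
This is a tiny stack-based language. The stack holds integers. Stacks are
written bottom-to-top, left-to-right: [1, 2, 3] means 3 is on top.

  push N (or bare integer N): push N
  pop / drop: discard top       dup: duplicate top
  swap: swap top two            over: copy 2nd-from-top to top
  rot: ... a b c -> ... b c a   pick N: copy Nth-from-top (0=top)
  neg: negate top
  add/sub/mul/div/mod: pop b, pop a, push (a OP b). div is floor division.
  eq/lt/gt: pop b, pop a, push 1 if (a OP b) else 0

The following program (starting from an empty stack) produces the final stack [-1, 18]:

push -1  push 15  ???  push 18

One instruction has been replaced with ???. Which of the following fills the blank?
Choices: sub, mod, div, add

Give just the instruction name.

Stack before ???: [-1, 15]
Stack after ???:  [-1]
Checking each choice:
  sub: produces [-16, 18]
  mod: produces [14, 18]
  div: MATCH
  add: produces [14, 18]


Answer: div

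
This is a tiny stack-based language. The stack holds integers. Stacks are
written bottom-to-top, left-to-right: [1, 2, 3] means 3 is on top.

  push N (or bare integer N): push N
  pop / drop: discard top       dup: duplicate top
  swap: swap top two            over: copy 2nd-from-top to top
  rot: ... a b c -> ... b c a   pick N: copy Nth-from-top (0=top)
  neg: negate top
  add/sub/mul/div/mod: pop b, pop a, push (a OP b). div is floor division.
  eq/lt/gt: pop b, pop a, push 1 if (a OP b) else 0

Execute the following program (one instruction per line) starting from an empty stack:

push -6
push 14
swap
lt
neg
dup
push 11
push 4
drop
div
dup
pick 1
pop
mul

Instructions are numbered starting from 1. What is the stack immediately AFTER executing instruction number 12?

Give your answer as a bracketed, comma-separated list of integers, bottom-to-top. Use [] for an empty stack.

Answer: [0, 0, 0, 0]

Derivation:
Step 1 ('push -6'): [-6]
Step 2 ('push 14'): [-6, 14]
Step 3 ('swap'): [14, -6]
Step 4 ('lt'): [0]
Step 5 ('neg'): [0]
Step 6 ('dup'): [0, 0]
Step 7 ('push 11'): [0, 0, 11]
Step 8 ('push 4'): [0, 0, 11, 4]
Step 9 ('drop'): [0, 0, 11]
Step 10 ('div'): [0, 0]
Step 11 ('dup'): [0, 0, 0]
Step 12 ('pick 1'): [0, 0, 0, 0]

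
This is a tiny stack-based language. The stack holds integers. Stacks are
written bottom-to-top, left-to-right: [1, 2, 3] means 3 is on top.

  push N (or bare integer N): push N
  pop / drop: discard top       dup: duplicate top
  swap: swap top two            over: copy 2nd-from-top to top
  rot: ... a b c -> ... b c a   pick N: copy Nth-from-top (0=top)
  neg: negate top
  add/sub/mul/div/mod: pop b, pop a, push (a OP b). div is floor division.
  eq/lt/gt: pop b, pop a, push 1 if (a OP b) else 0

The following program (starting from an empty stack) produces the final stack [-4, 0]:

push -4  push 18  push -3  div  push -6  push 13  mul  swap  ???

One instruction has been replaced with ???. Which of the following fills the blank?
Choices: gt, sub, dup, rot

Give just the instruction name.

Answer: gt

Derivation:
Stack before ???: [-4, -78, -6]
Stack after ???:  [-4, 0]
Checking each choice:
  gt: MATCH
  sub: produces [-4, -72]
  dup: produces [-4, -78, -6, -6]
  rot: produces [-78, -6, -4]


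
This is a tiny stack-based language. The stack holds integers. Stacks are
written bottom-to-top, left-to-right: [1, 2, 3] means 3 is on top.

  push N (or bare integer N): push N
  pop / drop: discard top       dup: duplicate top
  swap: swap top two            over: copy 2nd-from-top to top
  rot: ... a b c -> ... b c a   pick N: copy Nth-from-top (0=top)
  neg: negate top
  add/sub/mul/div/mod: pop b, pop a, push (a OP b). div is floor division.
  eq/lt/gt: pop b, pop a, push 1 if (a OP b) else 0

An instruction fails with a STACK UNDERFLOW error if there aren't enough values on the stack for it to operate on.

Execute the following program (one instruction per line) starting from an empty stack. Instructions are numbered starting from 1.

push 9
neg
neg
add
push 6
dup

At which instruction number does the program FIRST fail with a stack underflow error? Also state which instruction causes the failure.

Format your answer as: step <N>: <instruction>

Step 1 ('push 9'): stack = [9], depth = 1
Step 2 ('neg'): stack = [-9], depth = 1
Step 3 ('neg'): stack = [9], depth = 1
Step 4 ('add'): needs 2 value(s) but depth is 1 — STACK UNDERFLOW

Answer: step 4: add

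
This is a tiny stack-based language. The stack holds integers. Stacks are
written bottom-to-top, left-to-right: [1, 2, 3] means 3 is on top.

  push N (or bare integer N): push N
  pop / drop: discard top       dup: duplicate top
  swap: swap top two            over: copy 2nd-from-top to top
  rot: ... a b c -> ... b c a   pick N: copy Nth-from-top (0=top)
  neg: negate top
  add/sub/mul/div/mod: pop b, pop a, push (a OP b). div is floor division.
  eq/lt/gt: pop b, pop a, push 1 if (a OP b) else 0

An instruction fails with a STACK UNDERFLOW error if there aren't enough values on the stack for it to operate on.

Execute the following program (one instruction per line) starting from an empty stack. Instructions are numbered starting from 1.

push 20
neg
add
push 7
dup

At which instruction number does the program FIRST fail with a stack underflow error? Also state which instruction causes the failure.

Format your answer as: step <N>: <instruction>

Step 1 ('push 20'): stack = [20], depth = 1
Step 2 ('neg'): stack = [-20], depth = 1
Step 3 ('add'): needs 2 value(s) but depth is 1 — STACK UNDERFLOW

Answer: step 3: add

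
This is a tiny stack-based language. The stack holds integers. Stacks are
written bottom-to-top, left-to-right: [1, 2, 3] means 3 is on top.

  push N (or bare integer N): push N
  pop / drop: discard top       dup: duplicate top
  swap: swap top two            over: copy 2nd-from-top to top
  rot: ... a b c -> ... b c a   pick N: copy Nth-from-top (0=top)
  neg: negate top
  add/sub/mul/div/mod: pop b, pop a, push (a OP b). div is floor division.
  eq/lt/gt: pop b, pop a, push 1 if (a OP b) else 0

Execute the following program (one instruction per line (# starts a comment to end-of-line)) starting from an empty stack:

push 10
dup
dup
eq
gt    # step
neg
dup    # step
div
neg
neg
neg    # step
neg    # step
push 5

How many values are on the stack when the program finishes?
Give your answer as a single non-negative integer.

After 'push 10': stack = [10] (depth 1)
After 'dup': stack = [10, 10] (depth 2)
After 'dup': stack = [10, 10, 10] (depth 3)
After 'eq': stack = [10, 1] (depth 2)
After 'gt': stack = [1] (depth 1)
After 'neg': stack = [-1] (depth 1)
After 'dup': stack = [-1, -1] (depth 2)
After 'div': stack = [1] (depth 1)
After 'neg': stack = [-1] (depth 1)
After 'neg': stack = [1] (depth 1)
After 'neg': stack = [-1] (depth 1)
After 'neg': stack = [1] (depth 1)
After 'push 5': stack = [1, 5] (depth 2)

Answer: 2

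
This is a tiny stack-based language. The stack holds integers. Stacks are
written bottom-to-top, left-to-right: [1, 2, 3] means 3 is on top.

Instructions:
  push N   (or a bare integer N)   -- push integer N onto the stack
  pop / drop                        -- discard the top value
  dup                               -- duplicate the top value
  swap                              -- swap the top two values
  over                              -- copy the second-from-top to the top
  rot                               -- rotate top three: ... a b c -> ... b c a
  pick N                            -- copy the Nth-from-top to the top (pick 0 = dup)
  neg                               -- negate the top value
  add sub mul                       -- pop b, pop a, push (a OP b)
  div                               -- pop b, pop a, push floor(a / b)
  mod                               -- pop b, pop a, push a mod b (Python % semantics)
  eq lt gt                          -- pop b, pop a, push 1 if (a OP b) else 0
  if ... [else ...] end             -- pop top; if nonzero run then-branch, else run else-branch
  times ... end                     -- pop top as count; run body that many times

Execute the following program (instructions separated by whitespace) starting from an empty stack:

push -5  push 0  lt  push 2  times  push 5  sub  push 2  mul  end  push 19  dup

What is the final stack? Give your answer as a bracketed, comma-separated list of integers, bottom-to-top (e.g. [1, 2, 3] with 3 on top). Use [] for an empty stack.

After 'push -5': [-5]
After 'push 0': [-5, 0]
After 'lt': [1]
After 'push 2': [1, 2]
After 'times': [1]
After 'push 5': [1, 5]
After 'sub': [-4]
After 'push 2': [-4, 2]
After 'mul': [-8]
After 'push 5': [-8, 5]
After 'sub': [-13]
After 'push 2': [-13, 2]
After 'mul': [-26]
After 'push 19': [-26, 19]
After 'dup': [-26, 19, 19]

Answer: [-26, 19, 19]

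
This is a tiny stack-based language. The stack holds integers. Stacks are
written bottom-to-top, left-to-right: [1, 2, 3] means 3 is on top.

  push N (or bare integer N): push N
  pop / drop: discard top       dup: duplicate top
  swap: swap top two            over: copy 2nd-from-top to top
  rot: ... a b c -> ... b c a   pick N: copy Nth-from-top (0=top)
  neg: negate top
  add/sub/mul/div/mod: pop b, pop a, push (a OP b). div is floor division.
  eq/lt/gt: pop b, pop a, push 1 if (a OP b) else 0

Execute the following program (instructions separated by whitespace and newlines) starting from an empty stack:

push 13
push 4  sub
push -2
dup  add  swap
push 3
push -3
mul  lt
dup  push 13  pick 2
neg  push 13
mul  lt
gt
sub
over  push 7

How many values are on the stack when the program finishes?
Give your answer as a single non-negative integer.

After 'push 13': stack = [13] (depth 1)
After 'push 4': stack = [13, 4] (depth 2)
After 'sub': stack = [9] (depth 1)
After 'push -2': stack = [9, -2] (depth 2)
After 'dup': stack = [9, -2, -2] (depth 3)
After 'add': stack = [9, -4] (depth 2)
After 'swap': stack = [-4, 9] (depth 2)
After 'push 3': stack = [-4, 9, 3] (depth 3)
After 'push -3': stack = [-4, 9, 3, -3] (depth 4)
After 'mul': stack = [-4, 9, -9] (depth 3)
  ...
After 'push 13': stack = [-4, 0, 0, 13] (depth 4)
After 'pick 2': stack = [-4, 0, 0, 13, 0] (depth 5)
After 'neg': stack = [-4, 0, 0, 13, 0] (depth 5)
After 'push 13': stack = [-4, 0, 0, 13, 0, 13] (depth 6)
After 'mul': stack = [-4, 0, 0, 13, 0] (depth 5)
After 'lt': stack = [-4, 0, 0, 0] (depth 4)
After 'gt': stack = [-4, 0, 0] (depth 3)
After 'sub': stack = [-4, 0] (depth 2)
After 'over': stack = [-4, 0, -4] (depth 3)
After 'push 7': stack = [-4, 0, -4, 7] (depth 4)

Answer: 4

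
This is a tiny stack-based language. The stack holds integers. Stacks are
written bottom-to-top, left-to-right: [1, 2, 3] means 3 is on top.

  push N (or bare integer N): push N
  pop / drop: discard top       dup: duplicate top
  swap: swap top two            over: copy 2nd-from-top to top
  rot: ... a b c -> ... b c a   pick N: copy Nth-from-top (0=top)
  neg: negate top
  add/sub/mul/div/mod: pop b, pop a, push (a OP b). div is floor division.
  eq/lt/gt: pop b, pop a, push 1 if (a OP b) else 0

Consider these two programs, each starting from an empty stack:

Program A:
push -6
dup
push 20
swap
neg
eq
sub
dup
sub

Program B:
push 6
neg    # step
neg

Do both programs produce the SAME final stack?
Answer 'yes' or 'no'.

Answer: no

Derivation:
Program A trace:
  After 'push -6': [-6]
  After 'dup': [-6, -6]
  After 'push 20': [-6, -6, 20]
  After 'swap': [-6, 20, -6]
  After 'neg': [-6, 20, 6]
  After 'eq': [-6, 0]
  After 'sub': [-6]
  After 'dup': [-6, -6]
  After 'sub': [0]
Program A final stack: [0]

Program B trace:
  After 'push 6': [6]
  After 'neg': [-6]
  After 'neg': [6]
Program B final stack: [6]
Same: no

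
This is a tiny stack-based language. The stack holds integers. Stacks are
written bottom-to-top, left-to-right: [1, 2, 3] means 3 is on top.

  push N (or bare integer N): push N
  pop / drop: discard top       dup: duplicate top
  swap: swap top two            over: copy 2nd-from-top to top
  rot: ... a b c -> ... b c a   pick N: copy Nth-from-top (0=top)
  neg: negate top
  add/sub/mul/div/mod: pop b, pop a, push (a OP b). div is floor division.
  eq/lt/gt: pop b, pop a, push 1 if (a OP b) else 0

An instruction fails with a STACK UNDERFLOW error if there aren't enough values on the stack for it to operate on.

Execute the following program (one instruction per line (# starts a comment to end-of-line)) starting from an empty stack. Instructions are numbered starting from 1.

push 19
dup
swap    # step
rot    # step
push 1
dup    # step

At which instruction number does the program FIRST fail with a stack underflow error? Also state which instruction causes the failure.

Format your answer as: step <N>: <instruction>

Answer: step 4: rot

Derivation:
Step 1 ('push 19'): stack = [19], depth = 1
Step 2 ('dup'): stack = [19, 19], depth = 2
Step 3 ('swap'): stack = [19, 19], depth = 2
Step 4 ('rot'): needs 3 value(s) but depth is 2 — STACK UNDERFLOW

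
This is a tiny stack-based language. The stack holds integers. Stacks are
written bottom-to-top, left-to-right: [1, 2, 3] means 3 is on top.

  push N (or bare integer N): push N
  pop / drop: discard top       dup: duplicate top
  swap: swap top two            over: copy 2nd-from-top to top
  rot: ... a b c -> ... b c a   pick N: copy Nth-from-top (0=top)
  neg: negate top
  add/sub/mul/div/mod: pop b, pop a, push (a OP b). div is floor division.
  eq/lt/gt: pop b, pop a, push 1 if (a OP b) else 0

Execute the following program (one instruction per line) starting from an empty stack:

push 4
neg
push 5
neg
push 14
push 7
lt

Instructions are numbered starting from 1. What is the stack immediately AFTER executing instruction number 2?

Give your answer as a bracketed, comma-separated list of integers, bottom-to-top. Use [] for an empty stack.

Answer: [-4]

Derivation:
Step 1 ('push 4'): [4]
Step 2 ('neg'): [-4]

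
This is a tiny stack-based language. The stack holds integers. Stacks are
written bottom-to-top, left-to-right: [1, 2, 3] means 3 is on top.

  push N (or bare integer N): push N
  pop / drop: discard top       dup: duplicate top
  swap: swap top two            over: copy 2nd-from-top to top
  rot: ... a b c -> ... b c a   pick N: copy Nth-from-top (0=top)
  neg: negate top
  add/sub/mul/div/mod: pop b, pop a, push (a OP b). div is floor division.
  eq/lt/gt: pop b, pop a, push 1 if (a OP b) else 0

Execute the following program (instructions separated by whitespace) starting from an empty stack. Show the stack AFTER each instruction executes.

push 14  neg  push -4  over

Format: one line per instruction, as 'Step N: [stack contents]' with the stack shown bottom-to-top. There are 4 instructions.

Step 1: [14]
Step 2: [-14]
Step 3: [-14, -4]
Step 4: [-14, -4, -14]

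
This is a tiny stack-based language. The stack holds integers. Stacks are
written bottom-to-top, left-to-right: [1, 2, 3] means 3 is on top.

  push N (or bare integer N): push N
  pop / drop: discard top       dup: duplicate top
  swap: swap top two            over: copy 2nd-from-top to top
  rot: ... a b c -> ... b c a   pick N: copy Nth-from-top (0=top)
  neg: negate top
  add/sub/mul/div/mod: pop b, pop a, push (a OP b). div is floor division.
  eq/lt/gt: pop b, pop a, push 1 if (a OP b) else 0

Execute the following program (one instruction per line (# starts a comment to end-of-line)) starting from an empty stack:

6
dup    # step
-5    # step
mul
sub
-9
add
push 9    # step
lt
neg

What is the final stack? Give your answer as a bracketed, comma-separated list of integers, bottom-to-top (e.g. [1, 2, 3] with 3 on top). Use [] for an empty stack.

Answer: [0]

Derivation:
After 'push 6': [6]
After 'dup': [6, 6]
After 'push -5': [6, 6, -5]
After 'mul': [6, -30]
After 'sub': [36]
After 'push -9': [36, -9]
After 'add': [27]
After 'push 9': [27, 9]
After 'lt': [0]
After 'neg': [0]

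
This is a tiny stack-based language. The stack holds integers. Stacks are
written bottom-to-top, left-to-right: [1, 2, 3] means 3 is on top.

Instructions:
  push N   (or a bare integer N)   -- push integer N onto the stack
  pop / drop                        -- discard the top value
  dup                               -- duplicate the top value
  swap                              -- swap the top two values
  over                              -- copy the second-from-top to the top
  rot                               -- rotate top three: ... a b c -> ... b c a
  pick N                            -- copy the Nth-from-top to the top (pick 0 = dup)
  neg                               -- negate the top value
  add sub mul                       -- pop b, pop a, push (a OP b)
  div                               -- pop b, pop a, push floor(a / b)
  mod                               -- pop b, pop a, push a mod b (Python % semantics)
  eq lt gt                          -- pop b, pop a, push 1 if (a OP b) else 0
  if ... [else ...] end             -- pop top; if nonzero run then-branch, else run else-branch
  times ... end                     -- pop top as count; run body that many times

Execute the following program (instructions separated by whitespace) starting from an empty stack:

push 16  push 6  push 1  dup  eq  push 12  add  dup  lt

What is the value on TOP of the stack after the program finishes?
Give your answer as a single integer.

Answer: 0

Derivation:
After 'push 16': [16]
After 'push 6': [16, 6]
After 'push 1': [16, 6, 1]
After 'dup': [16, 6, 1, 1]
After 'eq': [16, 6, 1]
After 'push 12': [16, 6, 1, 12]
After 'add': [16, 6, 13]
After 'dup': [16, 6, 13, 13]
After 'lt': [16, 6, 0]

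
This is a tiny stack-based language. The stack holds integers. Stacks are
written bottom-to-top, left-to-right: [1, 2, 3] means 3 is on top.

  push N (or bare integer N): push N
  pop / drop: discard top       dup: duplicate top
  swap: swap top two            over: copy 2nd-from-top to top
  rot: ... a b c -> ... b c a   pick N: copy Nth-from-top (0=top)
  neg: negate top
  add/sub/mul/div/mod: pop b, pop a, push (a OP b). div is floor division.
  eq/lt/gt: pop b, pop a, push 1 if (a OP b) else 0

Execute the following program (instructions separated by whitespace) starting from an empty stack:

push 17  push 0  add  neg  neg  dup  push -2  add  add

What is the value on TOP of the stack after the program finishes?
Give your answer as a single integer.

After 'push 17': [17]
After 'push 0': [17, 0]
After 'add': [17]
After 'neg': [-17]
After 'neg': [17]
After 'dup': [17, 17]
After 'push -2': [17, 17, -2]
After 'add': [17, 15]
After 'add': [32]

Answer: 32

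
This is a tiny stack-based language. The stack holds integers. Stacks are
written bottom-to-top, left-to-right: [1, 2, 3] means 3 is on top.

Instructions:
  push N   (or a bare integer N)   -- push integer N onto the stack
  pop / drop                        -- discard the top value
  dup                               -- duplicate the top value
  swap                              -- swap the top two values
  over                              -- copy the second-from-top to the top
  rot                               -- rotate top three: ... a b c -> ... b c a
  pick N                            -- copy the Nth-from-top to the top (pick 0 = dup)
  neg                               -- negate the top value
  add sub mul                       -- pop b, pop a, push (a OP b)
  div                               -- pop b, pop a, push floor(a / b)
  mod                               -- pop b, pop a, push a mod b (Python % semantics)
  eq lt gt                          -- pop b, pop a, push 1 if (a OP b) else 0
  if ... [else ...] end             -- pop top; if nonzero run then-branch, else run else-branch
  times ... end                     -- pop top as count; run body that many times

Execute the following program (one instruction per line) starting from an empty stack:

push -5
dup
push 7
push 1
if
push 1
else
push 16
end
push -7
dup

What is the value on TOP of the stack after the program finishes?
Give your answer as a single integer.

Answer: -7

Derivation:
After 'push -5': [-5]
After 'dup': [-5, -5]
After 'push 7': [-5, -5, 7]
After 'push 1': [-5, -5, 7, 1]
After 'if': [-5, -5, 7]
After 'push 1': [-5, -5, 7, 1]
After 'push -7': [-5, -5, 7, 1, -7]
After 'dup': [-5, -5, 7, 1, -7, -7]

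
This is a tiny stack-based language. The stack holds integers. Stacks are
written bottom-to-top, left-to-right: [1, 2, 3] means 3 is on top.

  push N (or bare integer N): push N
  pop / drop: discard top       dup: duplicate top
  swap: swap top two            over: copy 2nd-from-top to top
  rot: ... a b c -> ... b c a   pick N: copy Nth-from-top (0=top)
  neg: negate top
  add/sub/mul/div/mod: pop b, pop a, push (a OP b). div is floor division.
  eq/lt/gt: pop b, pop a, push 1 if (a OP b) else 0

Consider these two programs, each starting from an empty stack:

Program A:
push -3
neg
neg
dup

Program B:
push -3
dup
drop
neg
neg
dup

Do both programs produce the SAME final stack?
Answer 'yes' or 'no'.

Answer: yes

Derivation:
Program A trace:
  After 'push -3': [-3]
  After 'neg': [3]
  After 'neg': [-3]
  After 'dup': [-3, -3]
Program A final stack: [-3, -3]

Program B trace:
  After 'push -3': [-3]
  After 'dup': [-3, -3]
  After 'drop': [-3]
  After 'neg': [3]
  After 'neg': [-3]
  After 'dup': [-3, -3]
Program B final stack: [-3, -3]
Same: yes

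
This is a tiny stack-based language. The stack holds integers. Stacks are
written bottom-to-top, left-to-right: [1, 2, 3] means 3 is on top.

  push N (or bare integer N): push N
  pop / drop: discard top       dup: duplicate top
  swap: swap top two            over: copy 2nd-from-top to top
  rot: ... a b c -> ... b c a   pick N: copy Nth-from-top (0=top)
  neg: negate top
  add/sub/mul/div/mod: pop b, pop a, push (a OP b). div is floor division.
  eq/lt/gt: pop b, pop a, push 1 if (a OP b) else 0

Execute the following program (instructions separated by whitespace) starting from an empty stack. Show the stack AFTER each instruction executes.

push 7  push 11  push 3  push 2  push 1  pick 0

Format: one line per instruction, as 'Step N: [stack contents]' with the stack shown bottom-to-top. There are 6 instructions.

Step 1: [7]
Step 2: [7, 11]
Step 3: [7, 11, 3]
Step 4: [7, 11, 3, 2]
Step 5: [7, 11, 3, 2, 1]
Step 6: [7, 11, 3, 2, 1, 1]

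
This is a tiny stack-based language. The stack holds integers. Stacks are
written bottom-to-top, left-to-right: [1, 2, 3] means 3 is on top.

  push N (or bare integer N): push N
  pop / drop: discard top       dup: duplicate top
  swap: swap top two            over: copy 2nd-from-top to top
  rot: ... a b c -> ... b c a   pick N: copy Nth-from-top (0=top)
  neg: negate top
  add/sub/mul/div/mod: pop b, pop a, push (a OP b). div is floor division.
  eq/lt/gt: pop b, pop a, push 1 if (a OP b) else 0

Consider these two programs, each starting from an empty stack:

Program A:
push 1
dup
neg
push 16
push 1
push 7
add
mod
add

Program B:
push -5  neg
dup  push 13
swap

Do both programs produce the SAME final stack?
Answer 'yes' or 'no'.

Answer: no

Derivation:
Program A trace:
  After 'push 1': [1]
  After 'dup': [1, 1]
  After 'neg': [1, -1]
  After 'push 16': [1, -1, 16]
  After 'push 1': [1, -1, 16, 1]
  After 'push 7': [1, -1, 16, 1, 7]
  After 'add': [1, -1, 16, 8]
  After 'mod': [1, -1, 0]
  After 'add': [1, -1]
Program A final stack: [1, -1]

Program B trace:
  After 'push -5': [-5]
  After 'neg': [5]
  After 'dup': [5, 5]
  After 'push 13': [5, 5, 13]
  After 'swap': [5, 13, 5]
Program B final stack: [5, 13, 5]
Same: no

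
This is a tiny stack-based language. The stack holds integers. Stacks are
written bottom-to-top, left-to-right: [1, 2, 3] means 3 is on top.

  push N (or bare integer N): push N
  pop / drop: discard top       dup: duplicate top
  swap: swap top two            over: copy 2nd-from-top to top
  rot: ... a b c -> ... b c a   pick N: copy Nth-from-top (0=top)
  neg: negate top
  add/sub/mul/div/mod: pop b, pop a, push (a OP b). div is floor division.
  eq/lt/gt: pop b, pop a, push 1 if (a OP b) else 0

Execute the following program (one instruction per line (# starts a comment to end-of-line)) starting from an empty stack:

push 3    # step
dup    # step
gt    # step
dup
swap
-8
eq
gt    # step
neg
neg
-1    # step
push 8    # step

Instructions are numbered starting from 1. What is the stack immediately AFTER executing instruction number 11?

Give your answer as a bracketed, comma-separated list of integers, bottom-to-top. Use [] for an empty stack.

Step 1 ('push 3'): [3]
Step 2 ('dup'): [3, 3]
Step 3 ('gt'): [0]
Step 4 ('dup'): [0, 0]
Step 5 ('swap'): [0, 0]
Step 6 ('-8'): [0, 0, -8]
Step 7 ('eq'): [0, 0]
Step 8 ('gt'): [0]
Step 9 ('neg'): [0]
Step 10 ('neg'): [0]
Step 11 ('-1'): [0, -1]

Answer: [0, -1]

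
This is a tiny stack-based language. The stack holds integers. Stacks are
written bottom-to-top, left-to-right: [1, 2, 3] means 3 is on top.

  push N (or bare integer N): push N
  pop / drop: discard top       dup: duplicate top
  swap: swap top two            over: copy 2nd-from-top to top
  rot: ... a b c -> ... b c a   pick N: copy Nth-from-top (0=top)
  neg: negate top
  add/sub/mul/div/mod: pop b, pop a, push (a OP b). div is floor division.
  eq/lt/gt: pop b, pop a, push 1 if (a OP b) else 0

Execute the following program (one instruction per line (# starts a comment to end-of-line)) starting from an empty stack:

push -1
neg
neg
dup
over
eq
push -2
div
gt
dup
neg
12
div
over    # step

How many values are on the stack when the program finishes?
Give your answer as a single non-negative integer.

Answer: 3

Derivation:
After 'push -1': stack = [-1] (depth 1)
After 'neg': stack = [1] (depth 1)
After 'neg': stack = [-1] (depth 1)
After 'dup': stack = [-1, -1] (depth 2)
After 'over': stack = [-1, -1, -1] (depth 3)
After 'eq': stack = [-1, 1] (depth 2)
After 'push -2': stack = [-1, 1, -2] (depth 3)
After 'div': stack = [-1, -1] (depth 2)
After 'gt': stack = [0] (depth 1)
After 'dup': stack = [0, 0] (depth 2)
After 'neg': stack = [0, 0] (depth 2)
After 'push 12': stack = [0, 0, 12] (depth 3)
After 'div': stack = [0, 0] (depth 2)
After 'over': stack = [0, 0, 0] (depth 3)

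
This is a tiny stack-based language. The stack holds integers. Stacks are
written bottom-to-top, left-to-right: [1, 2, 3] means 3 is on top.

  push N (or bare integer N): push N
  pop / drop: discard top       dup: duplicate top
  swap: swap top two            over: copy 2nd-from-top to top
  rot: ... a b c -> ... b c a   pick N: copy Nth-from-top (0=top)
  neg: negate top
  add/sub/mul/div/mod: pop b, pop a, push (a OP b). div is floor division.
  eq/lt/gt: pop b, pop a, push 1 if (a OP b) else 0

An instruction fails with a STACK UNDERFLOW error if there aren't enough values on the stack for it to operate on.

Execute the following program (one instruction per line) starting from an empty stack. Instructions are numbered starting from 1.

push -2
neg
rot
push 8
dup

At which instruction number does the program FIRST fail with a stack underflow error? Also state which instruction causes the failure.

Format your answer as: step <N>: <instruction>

Step 1 ('push -2'): stack = [-2], depth = 1
Step 2 ('neg'): stack = [2], depth = 1
Step 3 ('rot'): needs 3 value(s) but depth is 1 — STACK UNDERFLOW

Answer: step 3: rot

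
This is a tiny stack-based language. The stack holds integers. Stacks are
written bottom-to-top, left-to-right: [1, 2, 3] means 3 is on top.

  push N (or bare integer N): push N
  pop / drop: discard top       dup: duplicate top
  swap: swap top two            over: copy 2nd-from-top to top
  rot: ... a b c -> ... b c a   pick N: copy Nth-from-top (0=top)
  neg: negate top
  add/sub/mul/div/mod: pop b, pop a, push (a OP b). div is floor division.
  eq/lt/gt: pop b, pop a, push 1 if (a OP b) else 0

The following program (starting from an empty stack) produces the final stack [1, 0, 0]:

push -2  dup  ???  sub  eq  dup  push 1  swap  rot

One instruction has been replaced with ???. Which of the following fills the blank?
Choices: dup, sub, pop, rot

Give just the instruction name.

Answer: dup

Derivation:
Stack before ???: [-2, -2]
Stack after ???:  [-2, -2, -2]
Checking each choice:
  dup: MATCH
  sub: stack underflow (need 2, have 1)
  pop: stack underflow (need 2, have 1)
  rot: stack underflow (need 3, have 2)


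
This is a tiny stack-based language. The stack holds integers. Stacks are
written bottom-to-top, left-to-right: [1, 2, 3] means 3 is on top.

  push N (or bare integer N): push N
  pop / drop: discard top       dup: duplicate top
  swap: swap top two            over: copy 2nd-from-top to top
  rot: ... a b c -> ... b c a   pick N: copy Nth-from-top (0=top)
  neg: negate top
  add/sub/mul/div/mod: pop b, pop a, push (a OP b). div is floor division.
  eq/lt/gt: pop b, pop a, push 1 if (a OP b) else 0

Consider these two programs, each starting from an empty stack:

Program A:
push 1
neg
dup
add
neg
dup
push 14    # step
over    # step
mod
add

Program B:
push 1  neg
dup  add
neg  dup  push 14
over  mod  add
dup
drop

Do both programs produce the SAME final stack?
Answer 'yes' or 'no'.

Program A trace:
  After 'push 1': [1]
  After 'neg': [-1]
  After 'dup': [-1, -1]
  After 'add': [-2]
  After 'neg': [2]
  After 'dup': [2, 2]
  After 'push 14': [2, 2, 14]
  After 'over': [2, 2, 14, 2]
  After 'mod': [2, 2, 0]
  After 'add': [2, 2]
Program A final stack: [2, 2]

Program B trace:
  After 'push 1': [1]
  After 'neg': [-1]
  After 'dup': [-1, -1]
  After 'add': [-2]
  After 'neg': [2]
  After 'dup': [2, 2]
  After 'push 14': [2, 2, 14]
  After 'over': [2, 2, 14, 2]
  After 'mod': [2, 2, 0]
  After 'add': [2, 2]
  After 'dup': [2, 2, 2]
  After 'drop': [2, 2]
Program B final stack: [2, 2]
Same: yes

Answer: yes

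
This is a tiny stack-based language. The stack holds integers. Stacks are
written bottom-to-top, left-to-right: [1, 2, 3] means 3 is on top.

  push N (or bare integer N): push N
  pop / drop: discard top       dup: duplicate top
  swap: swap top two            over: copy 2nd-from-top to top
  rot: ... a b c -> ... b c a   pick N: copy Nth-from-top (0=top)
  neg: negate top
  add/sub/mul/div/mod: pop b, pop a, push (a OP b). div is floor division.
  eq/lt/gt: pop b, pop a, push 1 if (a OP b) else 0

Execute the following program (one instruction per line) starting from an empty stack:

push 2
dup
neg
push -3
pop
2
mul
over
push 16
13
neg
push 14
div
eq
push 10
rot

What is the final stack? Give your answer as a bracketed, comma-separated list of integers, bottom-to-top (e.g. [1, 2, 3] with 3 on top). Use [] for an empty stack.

After 'push 2': [2]
After 'dup': [2, 2]
After 'neg': [2, -2]
After 'push -3': [2, -2, -3]
After 'pop': [2, -2]
After 'push 2': [2, -2, 2]
After 'mul': [2, -4]
After 'over': [2, -4, 2]
After 'push 16': [2, -4, 2, 16]
After 'push 13': [2, -4, 2, 16, 13]
After 'neg': [2, -4, 2, 16, -13]
After 'push 14': [2, -4, 2, 16, -13, 14]
After 'div': [2, -4, 2, 16, -1]
After 'eq': [2, -4, 2, 0]
After 'push 10': [2, -4, 2, 0, 10]
After 'rot': [2, -4, 0, 10, 2]

Answer: [2, -4, 0, 10, 2]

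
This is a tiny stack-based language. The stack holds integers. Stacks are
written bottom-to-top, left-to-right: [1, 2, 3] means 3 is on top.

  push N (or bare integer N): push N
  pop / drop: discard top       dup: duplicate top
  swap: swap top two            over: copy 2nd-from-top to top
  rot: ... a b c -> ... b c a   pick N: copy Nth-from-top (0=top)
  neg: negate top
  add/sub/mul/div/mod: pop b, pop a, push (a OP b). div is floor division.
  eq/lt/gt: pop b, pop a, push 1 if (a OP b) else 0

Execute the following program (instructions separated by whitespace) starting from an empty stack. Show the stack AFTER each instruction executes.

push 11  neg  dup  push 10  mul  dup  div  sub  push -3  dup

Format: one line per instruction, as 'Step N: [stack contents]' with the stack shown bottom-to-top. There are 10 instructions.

Step 1: [11]
Step 2: [-11]
Step 3: [-11, -11]
Step 4: [-11, -11, 10]
Step 5: [-11, -110]
Step 6: [-11, -110, -110]
Step 7: [-11, 1]
Step 8: [-12]
Step 9: [-12, -3]
Step 10: [-12, -3, -3]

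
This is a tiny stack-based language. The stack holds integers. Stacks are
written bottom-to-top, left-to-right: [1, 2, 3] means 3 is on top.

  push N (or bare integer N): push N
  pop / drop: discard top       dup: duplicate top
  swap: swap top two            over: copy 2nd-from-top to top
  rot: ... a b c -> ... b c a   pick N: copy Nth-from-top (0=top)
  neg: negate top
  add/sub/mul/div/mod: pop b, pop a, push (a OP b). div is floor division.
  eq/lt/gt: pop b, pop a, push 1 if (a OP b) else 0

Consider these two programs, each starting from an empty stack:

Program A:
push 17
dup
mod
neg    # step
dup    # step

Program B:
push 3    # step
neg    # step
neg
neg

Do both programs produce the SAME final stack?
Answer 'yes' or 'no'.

Answer: no

Derivation:
Program A trace:
  After 'push 17': [17]
  After 'dup': [17, 17]
  After 'mod': [0]
  After 'neg': [0]
  After 'dup': [0, 0]
Program A final stack: [0, 0]

Program B trace:
  After 'push 3': [3]
  After 'neg': [-3]
  After 'neg': [3]
  After 'neg': [-3]
Program B final stack: [-3]
Same: no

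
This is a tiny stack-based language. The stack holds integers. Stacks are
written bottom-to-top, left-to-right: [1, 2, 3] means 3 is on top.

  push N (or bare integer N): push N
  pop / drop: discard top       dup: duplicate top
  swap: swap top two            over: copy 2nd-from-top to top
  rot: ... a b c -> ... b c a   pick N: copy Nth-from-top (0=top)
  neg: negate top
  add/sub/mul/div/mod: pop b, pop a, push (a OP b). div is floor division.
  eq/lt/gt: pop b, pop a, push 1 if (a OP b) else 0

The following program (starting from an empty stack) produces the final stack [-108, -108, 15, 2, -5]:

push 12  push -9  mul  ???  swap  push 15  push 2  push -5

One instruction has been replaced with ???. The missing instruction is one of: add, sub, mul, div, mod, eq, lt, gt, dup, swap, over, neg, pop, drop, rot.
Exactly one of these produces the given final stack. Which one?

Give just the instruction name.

Stack before ???: [-108]
Stack after ???:  [-108, -108]
The instruction that transforms [-108] -> [-108, -108] is: dup

Answer: dup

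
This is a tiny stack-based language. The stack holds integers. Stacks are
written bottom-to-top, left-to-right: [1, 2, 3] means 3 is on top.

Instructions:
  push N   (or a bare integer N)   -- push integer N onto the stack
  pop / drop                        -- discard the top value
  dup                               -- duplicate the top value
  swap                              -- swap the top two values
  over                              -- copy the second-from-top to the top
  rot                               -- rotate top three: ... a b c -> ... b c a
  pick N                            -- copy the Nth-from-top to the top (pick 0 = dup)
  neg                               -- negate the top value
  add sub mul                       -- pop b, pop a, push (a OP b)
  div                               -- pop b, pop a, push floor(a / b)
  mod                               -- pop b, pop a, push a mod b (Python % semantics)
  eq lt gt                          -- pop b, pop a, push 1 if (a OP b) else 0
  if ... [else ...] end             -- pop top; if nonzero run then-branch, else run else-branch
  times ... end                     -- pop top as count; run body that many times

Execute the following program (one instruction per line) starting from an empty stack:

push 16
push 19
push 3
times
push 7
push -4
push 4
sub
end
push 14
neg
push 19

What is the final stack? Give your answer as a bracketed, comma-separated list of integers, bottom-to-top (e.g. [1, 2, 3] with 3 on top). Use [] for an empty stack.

Answer: [16, 19, 7, -8, 7, -8, 7, -8, -14, 19]

Derivation:
After 'push 16': [16]
After 'push 19': [16, 19]
After 'push 3': [16, 19, 3]
After 'times': [16, 19]
After 'push 7': [16, 19, 7]
After 'push -4': [16, 19, 7, -4]
After 'push 4': [16, 19, 7, -4, 4]
After 'sub': [16, 19, 7, -8]
After 'push 7': [16, 19, 7, -8, 7]
After 'push -4': [16, 19, 7, -8, 7, -4]
After 'push 4': [16, 19, 7, -8, 7, -4, 4]
After 'sub': [16, 19, 7, -8, 7, -8]
After 'push 7': [16, 19, 7, -8, 7, -8, 7]
After 'push -4': [16, 19, 7, -8, 7, -8, 7, -4]
After 'push 4': [16, 19, 7, -8, 7, -8, 7, -4, 4]
After 'sub': [16, 19, 7, -8, 7, -8, 7, -8]
After 'push 14': [16, 19, 7, -8, 7, -8, 7, -8, 14]
After 'neg': [16, 19, 7, -8, 7, -8, 7, -8, -14]
After 'push 19': [16, 19, 7, -8, 7, -8, 7, -8, -14, 19]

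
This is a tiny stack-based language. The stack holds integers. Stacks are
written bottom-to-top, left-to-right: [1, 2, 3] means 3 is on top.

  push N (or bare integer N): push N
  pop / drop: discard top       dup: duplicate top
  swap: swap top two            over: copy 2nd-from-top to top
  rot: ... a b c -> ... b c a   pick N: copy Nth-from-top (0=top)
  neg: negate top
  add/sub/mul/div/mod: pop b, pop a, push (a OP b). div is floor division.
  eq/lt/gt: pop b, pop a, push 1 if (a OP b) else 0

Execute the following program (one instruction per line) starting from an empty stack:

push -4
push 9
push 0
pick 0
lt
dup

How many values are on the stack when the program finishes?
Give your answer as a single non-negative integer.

Answer: 4

Derivation:
After 'push -4': stack = [-4] (depth 1)
After 'push 9': stack = [-4, 9] (depth 2)
After 'push 0': stack = [-4, 9, 0] (depth 3)
After 'pick 0': stack = [-4, 9, 0, 0] (depth 4)
After 'lt': stack = [-4, 9, 0] (depth 3)
After 'dup': stack = [-4, 9, 0, 0] (depth 4)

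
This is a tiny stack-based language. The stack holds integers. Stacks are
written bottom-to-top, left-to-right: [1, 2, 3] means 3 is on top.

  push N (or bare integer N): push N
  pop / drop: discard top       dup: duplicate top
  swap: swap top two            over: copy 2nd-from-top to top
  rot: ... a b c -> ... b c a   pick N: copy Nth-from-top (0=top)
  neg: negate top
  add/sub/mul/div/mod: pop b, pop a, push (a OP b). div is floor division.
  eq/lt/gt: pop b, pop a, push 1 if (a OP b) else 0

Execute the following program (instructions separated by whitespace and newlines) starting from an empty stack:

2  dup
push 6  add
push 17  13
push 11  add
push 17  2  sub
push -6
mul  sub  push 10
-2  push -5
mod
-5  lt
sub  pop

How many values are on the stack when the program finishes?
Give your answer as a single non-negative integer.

After 'push 2': stack = [2] (depth 1)
After 'dup': stack = [2, 2] (depth 2)
After 'push 6': stack = [2, 2, 6] (depth 3)
After 'add': stack = [2, 8] (depth 2)
After 'push 17': stack = [2, 8, 17] (depth 3)
After 'push 13': stack = [2, 8, 17, 13] (depth 4)
After 'push 11': stack = [2, 8, 17, 13, 11] (depth 5)
After 'add': stack = [2, 8, 17, 24] (depth 4)
After 'push 17': stack = [2, 8, 17, 24, 17] (depth 5)
After 'push 2': stack = [2, 8, 17, 24, 17, 2] (depth 6)
  ...
After 'mul': stack = [2, 8, 17, 24, -90] (depth 5)
After 'sub': stack = [2, 8, 17, 114] (depth 4)
After 'push 10': stack = [2, 8, 17, 114, 10] (depth 5)
After 'push -2': stack = [2, 8, 17, 114, 10, -2] (depth 6)
After 'push -5': stack = [2, 8, 17, 114, 10, -2, -5] (depth 7)
After 'mod': stack = [2, 8, 17, 114, 10, -2] (depth 6)
After 'push -5': stack = [2, 8, 17, 114, 10, -2, -5] (depth 7)
After 'lt': stack = [2, 8, 17, 114, 10, 0] (depth 6)
After 'sub': stack = [2, 8, 17, 114, 10] (depth 5)
After 'pop': stack = [2, 8, 17, 114] (depth 4)

Answer: 4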